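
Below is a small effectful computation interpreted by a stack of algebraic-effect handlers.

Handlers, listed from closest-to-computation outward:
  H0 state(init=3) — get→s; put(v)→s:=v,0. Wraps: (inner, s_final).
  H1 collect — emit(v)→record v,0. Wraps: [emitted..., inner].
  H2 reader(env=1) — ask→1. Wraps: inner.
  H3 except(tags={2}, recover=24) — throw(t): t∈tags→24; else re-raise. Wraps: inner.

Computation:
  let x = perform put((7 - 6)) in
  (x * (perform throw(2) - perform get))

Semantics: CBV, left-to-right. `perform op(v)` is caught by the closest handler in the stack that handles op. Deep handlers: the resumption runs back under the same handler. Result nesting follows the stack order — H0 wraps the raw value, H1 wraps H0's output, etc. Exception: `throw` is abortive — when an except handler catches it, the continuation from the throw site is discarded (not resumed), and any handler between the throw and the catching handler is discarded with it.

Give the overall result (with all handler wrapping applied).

Working:
put(1) @ H0 ⇒ s:=1
throw(2) @ H3 caught ⇒ 24
= 24

Answer: 24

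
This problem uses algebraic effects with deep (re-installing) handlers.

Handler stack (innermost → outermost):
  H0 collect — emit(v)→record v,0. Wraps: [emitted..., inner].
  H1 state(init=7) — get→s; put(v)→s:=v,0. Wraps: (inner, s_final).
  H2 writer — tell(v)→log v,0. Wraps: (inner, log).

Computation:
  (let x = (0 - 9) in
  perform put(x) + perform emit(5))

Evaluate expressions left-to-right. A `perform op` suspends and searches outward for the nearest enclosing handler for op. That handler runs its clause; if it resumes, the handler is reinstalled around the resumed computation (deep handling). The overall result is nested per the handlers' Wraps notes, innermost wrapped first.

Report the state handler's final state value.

Working:
put(-9) @ H1 ⇒ s:=-9
emit(5) @ H0 ⇒ out+=5
H0 returns [5, 0]
H1 returns ([5, 0], -9)
H2 returns (([5, 0], -9), ())
= (([5, 0], -9), ())

Answer: -9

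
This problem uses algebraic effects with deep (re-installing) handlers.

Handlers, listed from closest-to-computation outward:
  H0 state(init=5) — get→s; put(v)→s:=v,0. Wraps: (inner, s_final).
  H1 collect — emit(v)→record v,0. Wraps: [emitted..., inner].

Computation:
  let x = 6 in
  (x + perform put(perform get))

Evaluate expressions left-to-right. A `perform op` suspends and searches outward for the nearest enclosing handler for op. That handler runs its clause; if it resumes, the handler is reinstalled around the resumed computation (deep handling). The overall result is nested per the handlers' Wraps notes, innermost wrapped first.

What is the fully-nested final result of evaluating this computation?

Step-by-step:
get @ H0 ⇒ 5
put(5) @ H0 ⇒ s:=5
H0 returns (6, 5)
H1 returns [(6, 5)]
= [(6, 5)]

Answer: [(6, 5)]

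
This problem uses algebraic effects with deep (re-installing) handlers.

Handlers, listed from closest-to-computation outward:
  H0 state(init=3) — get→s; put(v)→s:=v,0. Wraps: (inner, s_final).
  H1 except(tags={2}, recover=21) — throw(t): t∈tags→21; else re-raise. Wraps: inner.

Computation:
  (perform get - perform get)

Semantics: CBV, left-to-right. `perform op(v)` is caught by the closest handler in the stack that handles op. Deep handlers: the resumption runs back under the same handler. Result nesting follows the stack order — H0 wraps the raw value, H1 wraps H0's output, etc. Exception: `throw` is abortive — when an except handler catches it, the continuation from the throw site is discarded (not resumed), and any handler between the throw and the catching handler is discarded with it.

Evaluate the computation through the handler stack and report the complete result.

Answer: (0, 3)

Working:
get @ H0 ⇒ 3
get @ H0 ⇒ 3
H0 returns (0, 3)
H1 returns (0, 3)
= (0, 3)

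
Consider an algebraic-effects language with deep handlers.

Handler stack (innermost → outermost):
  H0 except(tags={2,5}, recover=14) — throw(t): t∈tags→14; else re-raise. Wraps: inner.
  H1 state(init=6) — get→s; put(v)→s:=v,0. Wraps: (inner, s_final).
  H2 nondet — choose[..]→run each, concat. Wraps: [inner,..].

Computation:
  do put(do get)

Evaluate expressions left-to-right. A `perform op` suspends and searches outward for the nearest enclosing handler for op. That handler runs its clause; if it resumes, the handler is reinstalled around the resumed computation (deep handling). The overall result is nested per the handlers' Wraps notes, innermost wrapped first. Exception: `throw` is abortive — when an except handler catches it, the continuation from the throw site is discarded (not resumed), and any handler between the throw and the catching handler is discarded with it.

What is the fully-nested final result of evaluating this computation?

Answer: [(0, 6)]

Working:
get @ H1 ⇒ 6
put(6) @ H1 ⇒ s:=6
H0 returns 0
H1 returns (0, 6)
H2 returns [(0, 6)]
= [(0, 6)]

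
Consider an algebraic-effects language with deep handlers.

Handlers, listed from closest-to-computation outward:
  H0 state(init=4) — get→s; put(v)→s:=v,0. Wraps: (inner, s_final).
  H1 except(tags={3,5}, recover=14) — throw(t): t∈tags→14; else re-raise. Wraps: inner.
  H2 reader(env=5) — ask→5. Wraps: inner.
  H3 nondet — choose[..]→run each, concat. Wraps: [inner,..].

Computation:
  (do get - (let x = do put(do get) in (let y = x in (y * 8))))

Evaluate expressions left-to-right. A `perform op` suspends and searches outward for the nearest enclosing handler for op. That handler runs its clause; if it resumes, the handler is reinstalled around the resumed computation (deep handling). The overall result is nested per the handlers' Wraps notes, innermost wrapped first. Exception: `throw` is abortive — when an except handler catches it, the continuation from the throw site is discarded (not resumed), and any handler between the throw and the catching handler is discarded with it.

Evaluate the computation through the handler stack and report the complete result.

Answer: [(4, 4)]

Step-by-step:
get @ H0 ⇒ 4
get @ H0 ⇒ 4
put(4) @ H0 ⇒ s:=4
H0 returns (4, 4)
H1 returns (4, 4)
H2 returns (4, 4)
H3 returns [(4, 4)]
= [(4, 4)]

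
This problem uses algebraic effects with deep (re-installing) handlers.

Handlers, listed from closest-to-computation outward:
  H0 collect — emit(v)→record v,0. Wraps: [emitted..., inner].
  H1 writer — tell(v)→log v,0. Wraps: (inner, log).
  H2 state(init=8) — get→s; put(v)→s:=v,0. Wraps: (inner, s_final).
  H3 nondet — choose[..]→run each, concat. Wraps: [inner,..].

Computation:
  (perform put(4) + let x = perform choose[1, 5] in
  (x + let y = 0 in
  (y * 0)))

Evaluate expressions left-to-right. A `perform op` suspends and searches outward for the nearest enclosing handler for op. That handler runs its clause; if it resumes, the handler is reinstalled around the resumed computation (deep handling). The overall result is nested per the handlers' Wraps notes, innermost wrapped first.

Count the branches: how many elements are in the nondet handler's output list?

Working:
put(4) @ H2 ⇒ s:=4
choose[1, 5] @ H3
  branch[0] choose=1:
    H0 returns [1]
    H1 returns ([1], ())
    H2 returns (([1], ()), 4)
    H3 returns [(([1], ()), 4)]
  branch[1] choose=5:
    H0 returns [5]
    H1 returns ([5], ())
    H2 returns (([5], ()), 4)
    H3 returns [(([5], ()), 4)]
= [(([1], ()), 4), (([5], ()), 4)]

Answer: 2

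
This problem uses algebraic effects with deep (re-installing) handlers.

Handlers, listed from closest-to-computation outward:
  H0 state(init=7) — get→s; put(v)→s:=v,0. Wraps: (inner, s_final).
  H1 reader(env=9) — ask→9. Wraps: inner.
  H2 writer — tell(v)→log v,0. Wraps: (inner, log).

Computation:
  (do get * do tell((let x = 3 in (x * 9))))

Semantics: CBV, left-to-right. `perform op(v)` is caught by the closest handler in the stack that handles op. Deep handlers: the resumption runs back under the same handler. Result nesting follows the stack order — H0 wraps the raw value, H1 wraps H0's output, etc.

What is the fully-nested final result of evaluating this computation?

Answer: ((0, 7), (27))

Working:
get @ H0 ⇒ 7
tell(27) @ H2 ⇒ log+=27
H0 returns (0, 7)
H1 returns (0, 7)
H2 returns ((0, 7), (27))
= ((0, 7), (27))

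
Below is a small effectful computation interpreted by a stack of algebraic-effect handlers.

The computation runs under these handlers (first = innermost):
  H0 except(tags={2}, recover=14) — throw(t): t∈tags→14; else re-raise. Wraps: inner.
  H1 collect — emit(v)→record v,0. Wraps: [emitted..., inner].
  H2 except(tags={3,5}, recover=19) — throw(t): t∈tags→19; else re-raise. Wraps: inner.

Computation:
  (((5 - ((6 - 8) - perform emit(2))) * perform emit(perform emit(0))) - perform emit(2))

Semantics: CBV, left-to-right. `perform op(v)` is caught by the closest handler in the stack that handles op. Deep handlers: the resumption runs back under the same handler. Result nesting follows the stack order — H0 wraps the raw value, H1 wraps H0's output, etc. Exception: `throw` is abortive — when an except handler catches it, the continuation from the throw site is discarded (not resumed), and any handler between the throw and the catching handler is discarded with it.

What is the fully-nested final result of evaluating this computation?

Step-by-step:
emit(2) @ H1 ⇒ out+=2
emit(0) @ H1 ⇒ out+=0
emit(0) @ H1 ⇒ out+=0
emit(2) @ H1 ⇒ out+=2
H0 returns 0
H1 returns [2, 0, 0, 2, 0]
H2 returns [2, 0, 0, 2, 0]
= [2, 0, 0, 2, 0]

Answer: [2, 0, 0, 2, 0]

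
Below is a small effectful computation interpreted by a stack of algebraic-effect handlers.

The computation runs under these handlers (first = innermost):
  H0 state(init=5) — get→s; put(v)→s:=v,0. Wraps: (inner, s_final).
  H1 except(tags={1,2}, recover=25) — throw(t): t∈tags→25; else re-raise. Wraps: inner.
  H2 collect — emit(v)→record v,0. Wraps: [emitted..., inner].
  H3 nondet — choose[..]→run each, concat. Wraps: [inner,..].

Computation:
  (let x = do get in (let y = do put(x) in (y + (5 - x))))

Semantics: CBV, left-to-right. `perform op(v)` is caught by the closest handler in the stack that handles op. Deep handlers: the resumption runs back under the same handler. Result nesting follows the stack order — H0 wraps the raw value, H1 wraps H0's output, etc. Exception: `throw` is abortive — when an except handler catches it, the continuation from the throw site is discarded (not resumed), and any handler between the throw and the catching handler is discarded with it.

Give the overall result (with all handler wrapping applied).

Working:
get @ H0 ⇒ 5
put(5) @ H0 ⇒ s:=5
H0 returns (0, 5)
H1 returns (0, 5)
H2 returns [(0, 5)]
H3 returns [[(0, 5)]]
= [[(0, 5)]]

Answer: [[(0, 5)]]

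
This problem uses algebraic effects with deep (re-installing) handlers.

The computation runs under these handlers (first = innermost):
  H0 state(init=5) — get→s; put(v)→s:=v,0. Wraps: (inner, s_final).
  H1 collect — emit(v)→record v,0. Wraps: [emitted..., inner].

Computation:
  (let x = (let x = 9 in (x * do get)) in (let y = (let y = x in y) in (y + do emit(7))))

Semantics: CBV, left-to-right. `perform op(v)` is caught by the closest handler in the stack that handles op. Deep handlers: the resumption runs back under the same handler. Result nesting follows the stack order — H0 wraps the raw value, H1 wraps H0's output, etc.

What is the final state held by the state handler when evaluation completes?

Answer: 5

Working:
get @ H0 ⇒ 5
emit(7) @ H1 ⇒ out+=7
H0 returns (45, 5)
H1 returns [7, (45, 5)]
= [7, (45, 5)]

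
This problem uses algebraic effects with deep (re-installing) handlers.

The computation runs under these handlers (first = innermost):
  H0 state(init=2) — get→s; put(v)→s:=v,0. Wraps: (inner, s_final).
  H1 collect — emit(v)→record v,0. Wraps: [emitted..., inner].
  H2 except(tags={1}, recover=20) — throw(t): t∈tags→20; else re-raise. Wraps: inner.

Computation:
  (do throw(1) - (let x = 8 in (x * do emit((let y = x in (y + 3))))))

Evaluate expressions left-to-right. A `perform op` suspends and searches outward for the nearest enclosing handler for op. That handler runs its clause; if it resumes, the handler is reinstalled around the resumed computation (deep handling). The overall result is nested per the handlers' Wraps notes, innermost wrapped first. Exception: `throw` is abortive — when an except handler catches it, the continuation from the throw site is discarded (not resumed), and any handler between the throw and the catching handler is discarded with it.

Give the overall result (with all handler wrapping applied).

Answer: 20

Working:
throw(1) @ H2 caught ⇒ 20
= 20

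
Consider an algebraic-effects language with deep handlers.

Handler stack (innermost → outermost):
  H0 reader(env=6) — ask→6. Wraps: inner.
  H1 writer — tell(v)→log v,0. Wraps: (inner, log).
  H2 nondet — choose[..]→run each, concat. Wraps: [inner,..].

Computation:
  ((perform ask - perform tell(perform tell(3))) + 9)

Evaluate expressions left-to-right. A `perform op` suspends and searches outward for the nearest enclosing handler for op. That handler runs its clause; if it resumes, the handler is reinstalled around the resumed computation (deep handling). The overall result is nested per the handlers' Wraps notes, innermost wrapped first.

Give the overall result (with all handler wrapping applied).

Step-by-step:
ask @ H0 ⇒ 6
tell(3) @ H1 ⇒ log+=3
tell(0) @ H1 ⇒ log+=0
H0 returns 15
H1 returns (15, (3, 0))
H2 returns [(15, (3, 0))]
= [(15, (3, 0))]

Answer: [(15, (3, 0))]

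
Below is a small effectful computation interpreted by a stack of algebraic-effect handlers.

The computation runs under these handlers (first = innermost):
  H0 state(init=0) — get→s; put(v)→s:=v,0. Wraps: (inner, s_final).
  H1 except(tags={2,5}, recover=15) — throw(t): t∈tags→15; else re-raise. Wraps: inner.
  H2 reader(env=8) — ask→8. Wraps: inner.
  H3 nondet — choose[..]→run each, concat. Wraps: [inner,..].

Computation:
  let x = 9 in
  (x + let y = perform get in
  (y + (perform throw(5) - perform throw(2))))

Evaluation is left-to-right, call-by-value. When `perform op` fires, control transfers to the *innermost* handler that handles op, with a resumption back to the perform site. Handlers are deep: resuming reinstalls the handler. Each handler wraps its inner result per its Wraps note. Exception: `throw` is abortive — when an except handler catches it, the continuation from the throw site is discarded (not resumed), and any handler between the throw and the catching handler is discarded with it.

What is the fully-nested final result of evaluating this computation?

Answer: [15]

Step-by-step:
get @ H0 ⇒ 0
throw(5) @ H1 caught ⇒ 15
H2 returns 15
H3 returns [15]
= [15]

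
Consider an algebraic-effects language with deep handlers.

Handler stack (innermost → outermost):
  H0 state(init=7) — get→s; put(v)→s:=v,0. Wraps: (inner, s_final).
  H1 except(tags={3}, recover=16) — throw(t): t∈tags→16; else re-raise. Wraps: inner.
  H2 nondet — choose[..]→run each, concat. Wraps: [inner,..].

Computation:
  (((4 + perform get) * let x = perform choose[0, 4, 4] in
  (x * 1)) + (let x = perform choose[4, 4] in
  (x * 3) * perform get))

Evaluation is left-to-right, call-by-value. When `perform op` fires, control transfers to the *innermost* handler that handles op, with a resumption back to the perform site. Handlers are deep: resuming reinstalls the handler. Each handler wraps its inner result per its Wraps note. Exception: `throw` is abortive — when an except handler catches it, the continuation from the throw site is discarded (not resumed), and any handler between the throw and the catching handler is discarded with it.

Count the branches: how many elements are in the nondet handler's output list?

Answer: 6

Evaluation trace:
get @ H0 ⇒ 7
choose[0, 4, 4] @ H2
  branch[0] choose=0:
    choose[4, 4] @ H2
      branch[0] choose=4:
        get @ H0 ⇒ 7
        H0 returns (84, 7)
        H1 returns (84, 7)
        H2 returns [(84, 7)]
      branch[1] choose=4:
        get @ H0 ⇒ 7
        H0 returns (84, 7)
        H1 returns (84, 7)
        H2 returns [(84, 7)]
  branch[1] choose=4:
    choose[4, 4] @ H2
      branch[0] choose=4:
        get @ H0 ⇒ 7
        H0 returns (128, 7)
        H1 returns (128, 7)
        H2 returns [(128, 7)]
      branch[1] choose=4:
        get @ H0 ⇒ 7
        H0 returns (128, 7)
        H1 returns (128, 7)
        H2 returns [(128, 7)]
  branch[2] choose=4:
    choose[4, 4] @ H2
      branch[0] choose=4:
        get @ H0 ⇒ 7
        H0 returns (128, 7)
        H1 returns (128, 7)
        H2 returns [(128, 7)]
      branch[1] choose=4:
        get @ H0 ⇒ 7
        H0 returns (128, 7)
        H1 returns (128, 7)
        H2 returns [(128, 7)]
= [(84, 7), (84, 7), (128, 7), (128, 7), (128, 7), (128, 7)]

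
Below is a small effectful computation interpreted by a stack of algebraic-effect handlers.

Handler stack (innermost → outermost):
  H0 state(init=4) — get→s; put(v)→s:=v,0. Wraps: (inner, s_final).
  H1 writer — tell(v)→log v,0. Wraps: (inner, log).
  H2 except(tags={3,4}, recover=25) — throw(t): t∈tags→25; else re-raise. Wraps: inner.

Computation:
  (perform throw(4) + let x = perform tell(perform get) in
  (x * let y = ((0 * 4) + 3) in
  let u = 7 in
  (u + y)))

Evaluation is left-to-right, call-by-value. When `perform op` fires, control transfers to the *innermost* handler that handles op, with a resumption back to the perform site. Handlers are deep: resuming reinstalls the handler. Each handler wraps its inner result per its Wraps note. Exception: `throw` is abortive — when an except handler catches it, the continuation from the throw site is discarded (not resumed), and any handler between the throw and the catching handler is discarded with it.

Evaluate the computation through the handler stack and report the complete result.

Working:
throw(4) @ H2 caught ⇒ 25
= 25

Answer: 25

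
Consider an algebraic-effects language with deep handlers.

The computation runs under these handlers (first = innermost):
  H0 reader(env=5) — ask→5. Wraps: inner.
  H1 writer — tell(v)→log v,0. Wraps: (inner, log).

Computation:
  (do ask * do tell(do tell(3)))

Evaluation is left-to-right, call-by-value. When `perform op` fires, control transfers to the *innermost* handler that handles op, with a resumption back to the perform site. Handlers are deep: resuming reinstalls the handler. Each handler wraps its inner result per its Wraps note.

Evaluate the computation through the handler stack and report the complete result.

Answer: (0, (3, 0))

Step-by-step:
ask @ H0 ⇒ 5
tell(3) @ H1 ⇒ log+=3
tell(0) @ H1 ⇒ log+=0
H0 returns 0
H1 returns (0, (3, 0))
= (0, (3, 0))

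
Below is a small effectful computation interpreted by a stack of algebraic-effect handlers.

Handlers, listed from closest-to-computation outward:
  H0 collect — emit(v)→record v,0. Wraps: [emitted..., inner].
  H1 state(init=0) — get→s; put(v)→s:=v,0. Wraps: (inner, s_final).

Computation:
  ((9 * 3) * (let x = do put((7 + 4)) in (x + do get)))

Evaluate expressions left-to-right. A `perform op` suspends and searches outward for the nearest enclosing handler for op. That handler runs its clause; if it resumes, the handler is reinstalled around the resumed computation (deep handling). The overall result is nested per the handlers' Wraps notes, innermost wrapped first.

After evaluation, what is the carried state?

Evaluation trace:
put(11) @ H1 ⇒ s:=11
get @ H1 ⇒ 11
H0 returns [297]
H1 returns ([297], 11)
= ([297], 11)

Answer: 11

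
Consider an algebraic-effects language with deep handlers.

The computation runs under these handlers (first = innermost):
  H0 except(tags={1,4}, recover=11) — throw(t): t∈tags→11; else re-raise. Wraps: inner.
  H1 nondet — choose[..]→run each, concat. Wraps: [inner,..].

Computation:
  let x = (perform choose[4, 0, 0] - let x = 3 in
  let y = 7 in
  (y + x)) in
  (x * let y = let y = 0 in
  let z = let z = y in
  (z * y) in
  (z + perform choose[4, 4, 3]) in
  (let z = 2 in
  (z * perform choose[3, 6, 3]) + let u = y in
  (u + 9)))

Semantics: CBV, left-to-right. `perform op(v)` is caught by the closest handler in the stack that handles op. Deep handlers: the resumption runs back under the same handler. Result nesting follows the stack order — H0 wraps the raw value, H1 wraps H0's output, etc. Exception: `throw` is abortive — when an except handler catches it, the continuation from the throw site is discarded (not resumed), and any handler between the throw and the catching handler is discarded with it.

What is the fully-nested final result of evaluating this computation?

Answer: [-114, -150, -114, -114, -150, -114, -108, -144, -108, -190, -250, -190, -190, -250, -190, -180, -240, -180, -190, -250, -190, -190, -250, -190, -180, -240, -180]

Step-by-step:
choose[4, 0, 0] @ H1
  branch[0] choose=4:
    choose[4, 4, 3] @ H1
      branch[0] choose=4:
        choose[3, 6, 3] @ H1
          branch[0] choose=3:
            H0 returns -114
            H1 returns [-114]
          branch[1] choose=6:
            H0 returns -150
            H1 returns [-150]
          branch[2] choose=3:
            H0 returns -114
            H1 returns [-114]
      branch[1] choose=4:
        choose[3, 6, 3] @ H1
          branch[0] choose=3:
            H0 returns -114
            H1 returns [-114]
          branch[1] choose=6:
            H0 returns -150
            H1 returns [-150]
          branch[2] choose=3:
            H0 returns -114
            H1 returns [-114]
      branch[2] choose=3:
        choose[3, 6, 3] @ H1
          branch[0] choose=3:
            H0 returns -108
            H1 returns [-108]
          branch[1] choose=6:
            H0 returns -144
            H1 returns [-144]
          branch[2] choose=3:
            H0 returns -108
            H1 returns [-108]
  branch[1] choose=0:
    choose[4, 4, 3] @ H1
      branch[0] choose=4:
        choose[3, 6, 3] @ H1
          branch[0] choose=3:
            H0 returns -190
            H1 returns [-190]
          branch[1] choose=6:
            H0 returns -250
            H1 returns [-250]
          branch[2] choose=3:
            H0 returns -190
            H1 returns [-190]
      branch[1] choose=4:
        choose[3, 6, 3] @ H1
          branch[0] choose=3:
            H0 returns -190
            H1 returns [-190]
          branch[1] choose=6:
            H0 returns -250
            H1 returns [-250]
          branch[2] choose=3:
            H0 returns -190
            H1 returns [-190]
      branch[2] choose=3:
        choose[3, 6, 3] @ H1
          branch[0] choose=3:
            H0 returns -180
            H1 returns [-180]
          branch[1] choose=6:
            H0 returns -240
            H1 returns [-240]
          branch[2] choose=3:
            H0 returns -180
            H1 returns [-180]
  branch[2] choose=0:
    choose[4, 4, 3] @ H1
      branch[0] choose=4:
        choose[3, 6, 3] @ H1
          branch[0] choose=3:
            H0 returns -190
            H1 returns [-190]
          branch[1] choose=6:
            H0 returns -250
            H1 returns [-250]
          branch[2] choose=3:
            H0 returns -190
            H1 returns [-190]
      branch[1] choose=4:
        choose[3, 6, 3] @ H1
          branch[0] choose=3:
            H0 returns -190
            H1 returns [-190]
          branch[1] choose=6:
            H0 returns -250
            H1 returns [-250]
          branch[2] choose=3:
            H0 returns -190
            H1 returns [-190]
      branch[2] choose=3:
        choose[3, 6, 3] @ H1
          branch[0] choose=3:
            H0 returns -180
            H1 returns [-180]
          branch[1] choose=6:
            H0 returns -240
            H1 returns [-240]
          branch[2] choose=3:
            H0 returns -180
            H1 returns [-180]
= [-114, -150, -114, -114, -150, -114, -108, -144, -108, -190, -250, -190, -190, -250, -190, -180, -240, -180, -190, -250, -190, -190, -250, -190, -180, -240, -180]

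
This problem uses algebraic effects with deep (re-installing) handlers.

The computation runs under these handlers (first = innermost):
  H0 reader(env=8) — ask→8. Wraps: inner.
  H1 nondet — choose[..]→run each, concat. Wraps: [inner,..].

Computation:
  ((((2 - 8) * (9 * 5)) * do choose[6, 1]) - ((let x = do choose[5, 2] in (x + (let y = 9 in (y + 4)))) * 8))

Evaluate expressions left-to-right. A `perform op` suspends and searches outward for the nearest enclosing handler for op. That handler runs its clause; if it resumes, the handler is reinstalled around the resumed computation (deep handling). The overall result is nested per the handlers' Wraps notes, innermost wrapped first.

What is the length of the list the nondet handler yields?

Answer: 4

Working:
choose[6, 1] @ H1
  branch[0] choose=6:
    choose[5, 2] @ H1
      branch[0] choose=5:
        H0 returns -1764
        H1 returns [-1764]
      branch[1] choose=2:
        H0 returns -1740
        H1 returns [-1740]
  branch[1] choose=1:
    choose[5, 2] @ H1
      branch[0] choose=5:
        H0 returns -414
        H1 returns [-414]
      branch[1] choose=2:
        H0 returns -390
        H1 returns [-390]
= [-1764, -1740, -414, -390]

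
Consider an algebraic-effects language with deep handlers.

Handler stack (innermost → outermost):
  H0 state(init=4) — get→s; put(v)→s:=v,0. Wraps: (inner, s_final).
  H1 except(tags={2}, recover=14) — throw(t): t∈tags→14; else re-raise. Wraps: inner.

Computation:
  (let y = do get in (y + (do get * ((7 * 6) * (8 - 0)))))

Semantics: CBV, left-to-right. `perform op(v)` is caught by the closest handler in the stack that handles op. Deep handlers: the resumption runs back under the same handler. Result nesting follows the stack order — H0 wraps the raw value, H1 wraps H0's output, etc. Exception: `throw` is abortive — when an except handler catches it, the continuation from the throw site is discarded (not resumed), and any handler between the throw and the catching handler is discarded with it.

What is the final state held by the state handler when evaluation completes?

Step-by-step:
get @ H0 ⇒ 4
get @ H0 ⇒ 4
H0 returns (1348, 4)
H1 returns (1348, 4)
= (1348, 4)

Answer: 4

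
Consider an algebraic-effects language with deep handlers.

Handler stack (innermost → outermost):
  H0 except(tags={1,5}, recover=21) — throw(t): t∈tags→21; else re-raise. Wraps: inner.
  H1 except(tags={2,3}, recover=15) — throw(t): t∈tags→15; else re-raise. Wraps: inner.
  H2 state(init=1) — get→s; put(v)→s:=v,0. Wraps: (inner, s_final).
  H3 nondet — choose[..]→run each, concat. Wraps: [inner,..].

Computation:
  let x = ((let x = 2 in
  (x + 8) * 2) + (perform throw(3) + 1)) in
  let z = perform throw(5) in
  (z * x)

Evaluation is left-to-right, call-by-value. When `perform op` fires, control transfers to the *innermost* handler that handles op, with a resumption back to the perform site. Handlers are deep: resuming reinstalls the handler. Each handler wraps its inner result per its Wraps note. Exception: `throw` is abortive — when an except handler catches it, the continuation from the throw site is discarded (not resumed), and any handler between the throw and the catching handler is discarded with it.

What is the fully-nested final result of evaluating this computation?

Answer: [(15, 1)]

Step-by-step:
throw(3) @ H0 re-raised
throw(3) @ H1 caught ⇒ 15
H2 returns (15, 1)
H3 returns [(15, 1)]
= [(15, 1)]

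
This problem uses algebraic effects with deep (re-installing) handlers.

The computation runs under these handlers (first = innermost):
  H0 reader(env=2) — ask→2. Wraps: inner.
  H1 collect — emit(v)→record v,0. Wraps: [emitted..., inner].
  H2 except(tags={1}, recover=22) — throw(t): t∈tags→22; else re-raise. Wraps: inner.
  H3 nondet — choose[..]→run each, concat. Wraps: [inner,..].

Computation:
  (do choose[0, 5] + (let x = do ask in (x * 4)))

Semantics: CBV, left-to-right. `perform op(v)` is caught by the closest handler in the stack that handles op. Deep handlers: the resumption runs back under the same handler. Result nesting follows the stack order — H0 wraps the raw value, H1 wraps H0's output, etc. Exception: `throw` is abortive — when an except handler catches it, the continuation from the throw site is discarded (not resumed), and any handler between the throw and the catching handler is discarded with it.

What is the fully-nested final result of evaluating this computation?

Answer: [[8], [13]]

Step-by-step:
choose[0, 5] @ H3
  branch[0] choose=0:
    ask @ H0 ⇒ 2
    H0 returns 8
    H1 returns [8]
    H2 returns [8]
    H3 returns [[8]]
  branch[1] choose=5:
    ask @ H0 ⇒ 2
    H0 returns 13
    H1 returns [13]
    H2 returns [13]
    H3 returns [[13]]
= [[8], [13]]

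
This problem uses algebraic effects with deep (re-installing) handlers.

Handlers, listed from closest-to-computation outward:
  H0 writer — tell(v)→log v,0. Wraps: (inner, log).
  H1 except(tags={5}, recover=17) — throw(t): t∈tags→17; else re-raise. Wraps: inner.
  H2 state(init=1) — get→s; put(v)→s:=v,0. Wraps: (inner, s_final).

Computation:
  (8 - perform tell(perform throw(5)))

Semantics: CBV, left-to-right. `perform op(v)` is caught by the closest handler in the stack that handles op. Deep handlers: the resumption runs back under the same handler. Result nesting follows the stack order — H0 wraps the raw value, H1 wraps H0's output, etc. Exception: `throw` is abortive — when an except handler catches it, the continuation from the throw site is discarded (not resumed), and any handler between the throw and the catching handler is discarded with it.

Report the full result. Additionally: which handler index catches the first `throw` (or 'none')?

Answer: (17, 1) ; first throw caught by: H1

Evaluation trace:
throw(5) @ H1 caught ⇒ 17
H2 returns (17, 1)
= (17, 1)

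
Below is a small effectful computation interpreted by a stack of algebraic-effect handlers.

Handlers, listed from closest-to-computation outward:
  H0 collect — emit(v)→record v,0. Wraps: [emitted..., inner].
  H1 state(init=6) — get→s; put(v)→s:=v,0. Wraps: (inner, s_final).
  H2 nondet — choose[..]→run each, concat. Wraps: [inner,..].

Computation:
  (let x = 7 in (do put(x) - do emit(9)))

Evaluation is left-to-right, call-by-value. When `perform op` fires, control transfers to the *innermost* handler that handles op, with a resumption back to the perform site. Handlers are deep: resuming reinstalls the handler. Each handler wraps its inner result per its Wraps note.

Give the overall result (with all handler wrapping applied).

Answer: [([9, 0], 7)]

Working:
put(7) @ H1 ⇒ s:=7
emit(9) @ H0 ⇒ out+=9
H0 returns [9, 0]
H1 returns ([9, 0], 7)
H2 returns [([9, 0], 7)]
= [([9, 0], 7)]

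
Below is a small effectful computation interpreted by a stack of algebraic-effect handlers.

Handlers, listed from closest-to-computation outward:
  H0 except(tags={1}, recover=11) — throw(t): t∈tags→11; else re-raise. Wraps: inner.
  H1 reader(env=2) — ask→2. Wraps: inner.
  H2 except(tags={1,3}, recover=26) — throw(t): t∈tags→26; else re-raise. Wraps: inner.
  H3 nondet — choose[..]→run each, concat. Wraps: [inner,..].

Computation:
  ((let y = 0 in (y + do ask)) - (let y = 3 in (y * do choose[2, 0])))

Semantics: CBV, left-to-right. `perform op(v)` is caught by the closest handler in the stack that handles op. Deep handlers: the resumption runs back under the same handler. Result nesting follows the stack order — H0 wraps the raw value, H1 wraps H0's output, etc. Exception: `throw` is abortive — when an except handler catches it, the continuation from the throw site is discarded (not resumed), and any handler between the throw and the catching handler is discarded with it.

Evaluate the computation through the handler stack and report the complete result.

Answer: [-4, 2]

Working:
ask @ H1 ⇒ 2
choose[2, 0] @ H3
  branch[0] choose=2:
    H0 returns -4
    H1 returns -4
    H2 returns -4
    H3 returns [-4]
  branch[1] choose=0:
    H0 returns 2
    H1 returns 2
    H2 returns 2
    H3 returns [2]
= [-4, 2]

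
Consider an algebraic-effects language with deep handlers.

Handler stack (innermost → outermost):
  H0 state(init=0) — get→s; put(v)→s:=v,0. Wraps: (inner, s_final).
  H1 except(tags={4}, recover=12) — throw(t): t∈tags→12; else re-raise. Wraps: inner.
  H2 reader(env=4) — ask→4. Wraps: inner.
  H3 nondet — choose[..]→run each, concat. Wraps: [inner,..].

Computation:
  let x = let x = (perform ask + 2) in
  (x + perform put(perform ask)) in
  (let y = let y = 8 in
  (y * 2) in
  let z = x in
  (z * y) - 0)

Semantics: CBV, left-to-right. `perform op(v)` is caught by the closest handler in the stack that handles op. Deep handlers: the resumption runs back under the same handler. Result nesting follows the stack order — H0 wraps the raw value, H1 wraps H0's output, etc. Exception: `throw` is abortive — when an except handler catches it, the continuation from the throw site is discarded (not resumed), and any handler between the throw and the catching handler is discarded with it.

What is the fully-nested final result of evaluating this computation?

Evaluation trace:
ask @ H2 ⇒ 4
ask @ H2 ⇒ 4
put(4) @ H0 ⇒ s:=4
H0 returns (96, 4)
H1 returns (96, 4)
H2 returns (96, 4)
H3 returns [(96, 4)]
= [(96, 4)]

Answer: [(96, 4)]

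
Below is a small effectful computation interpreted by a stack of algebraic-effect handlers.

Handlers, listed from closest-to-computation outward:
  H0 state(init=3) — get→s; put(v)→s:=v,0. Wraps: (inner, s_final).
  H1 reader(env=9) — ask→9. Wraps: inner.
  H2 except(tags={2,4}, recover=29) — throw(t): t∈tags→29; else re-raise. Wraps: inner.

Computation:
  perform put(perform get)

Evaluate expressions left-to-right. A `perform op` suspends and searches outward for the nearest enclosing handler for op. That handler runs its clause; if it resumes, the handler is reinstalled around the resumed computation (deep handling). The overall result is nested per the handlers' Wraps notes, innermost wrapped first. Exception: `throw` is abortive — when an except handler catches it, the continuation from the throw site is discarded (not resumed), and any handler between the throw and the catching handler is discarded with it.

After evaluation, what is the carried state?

Answer: 3

Step-by-step:
get @ H0 ⇒ 3
put(3) @ H0 ⇒ s:=3
H0 returns (0, 3)
H1 returns (0, 3)
H2 returns (0, 3)
= (0, 3)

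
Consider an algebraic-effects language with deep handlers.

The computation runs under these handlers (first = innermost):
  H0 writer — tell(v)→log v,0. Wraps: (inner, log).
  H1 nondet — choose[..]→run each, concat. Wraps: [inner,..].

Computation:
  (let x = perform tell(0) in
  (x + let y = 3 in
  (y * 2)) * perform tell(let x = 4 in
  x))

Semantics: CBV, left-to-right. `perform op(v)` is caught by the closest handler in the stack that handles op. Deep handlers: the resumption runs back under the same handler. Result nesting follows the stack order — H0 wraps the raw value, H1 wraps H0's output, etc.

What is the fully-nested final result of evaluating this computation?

Answer: [(0, (0, 4))]

Evaluation trace:
tell(0) @ H0 ⇒ log+=0
tell(4) @ H0 ⇒ log+=4
H0 returns (0, (0, 4))
H1 returns [(0, (0, 4))]
= [(0, (0, 4))]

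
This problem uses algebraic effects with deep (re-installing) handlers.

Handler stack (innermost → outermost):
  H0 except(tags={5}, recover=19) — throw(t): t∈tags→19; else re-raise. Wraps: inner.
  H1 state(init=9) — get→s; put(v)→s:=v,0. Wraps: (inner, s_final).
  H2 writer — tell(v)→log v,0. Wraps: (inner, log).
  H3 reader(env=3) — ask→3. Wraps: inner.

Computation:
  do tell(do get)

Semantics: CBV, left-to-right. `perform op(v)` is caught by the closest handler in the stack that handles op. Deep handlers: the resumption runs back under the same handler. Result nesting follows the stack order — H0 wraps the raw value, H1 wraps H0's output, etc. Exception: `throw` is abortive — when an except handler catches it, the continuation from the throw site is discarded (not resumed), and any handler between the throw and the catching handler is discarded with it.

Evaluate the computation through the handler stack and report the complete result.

Answer: ((0, 9), (9))

Working:
get @ H1 ⇒ 9
tell(9) @ H2 ⇒ log+=9
H0 returns 0
H1 returns (0, 9)
H2 returns ((0, 9), (9))
H3 returns ((0, 9), (9))
= ((0, 9), (9))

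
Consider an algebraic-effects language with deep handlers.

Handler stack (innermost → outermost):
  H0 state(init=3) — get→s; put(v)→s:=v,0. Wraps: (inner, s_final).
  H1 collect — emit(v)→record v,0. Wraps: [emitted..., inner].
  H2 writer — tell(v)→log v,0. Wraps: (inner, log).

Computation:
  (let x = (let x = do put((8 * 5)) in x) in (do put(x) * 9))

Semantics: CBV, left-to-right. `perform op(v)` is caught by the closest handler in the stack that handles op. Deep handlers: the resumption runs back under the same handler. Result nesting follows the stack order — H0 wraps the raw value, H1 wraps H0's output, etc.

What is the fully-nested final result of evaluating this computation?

Answer: ([(0, 0)], ())

Working:
put(40) @ H0 ⇒ s:=40
put(0) @ H0 ⇒ s:=0
H0 returns (0, 0)
H1 returns [(0, 0)]
H2 returns ([(0, 0)], ())
= ([(0, 0)], ())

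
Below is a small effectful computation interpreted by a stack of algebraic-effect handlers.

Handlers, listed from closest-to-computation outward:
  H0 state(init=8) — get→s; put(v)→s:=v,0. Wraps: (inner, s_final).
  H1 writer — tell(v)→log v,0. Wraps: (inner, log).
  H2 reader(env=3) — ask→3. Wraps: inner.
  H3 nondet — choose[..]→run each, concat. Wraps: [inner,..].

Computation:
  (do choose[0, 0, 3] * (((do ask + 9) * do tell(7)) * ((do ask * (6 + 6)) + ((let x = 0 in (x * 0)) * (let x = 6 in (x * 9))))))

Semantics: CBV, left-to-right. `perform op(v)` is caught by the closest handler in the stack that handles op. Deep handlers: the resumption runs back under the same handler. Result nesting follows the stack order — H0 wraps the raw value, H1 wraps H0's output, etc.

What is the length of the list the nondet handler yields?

Working:
choose[0, 0, 3] @ H3
  branch[0] choose=0:
    ask @ H2 ⇒ 3
    tell(7) @ H1 ⇒ log+=7
    ask @ H2 ⇒ 3
    H0 returns (0, 8)
    H1 returns ((0, 8), (7))
    H2 returns ((0, 8), (7))
    H3 returns [((0, 8), (7))]
  branch[1] choose=0:
    ask @ H2 ⇒ 3
    tell(7) @ H1 ⇒ log+=7
    ask @ H2 ⇒ 3
    H0 returns (0, 8)
    H1 returns ((0, 8), (7))
    H2 returns ((0, 8), (7))
    H3 returns [((0, 8), (7))]
  branch[2] choose=3:
    ask @ H2 ⇒ 3
    tell(7) @ H1 ⇒ log+=7
    ask @ H2 ⇒ 3
    H0 returns (0, 8)
    H1 returns ((0, 8), (7))
    H2 returns ((0, 8), (7))
    H3 returns [((0, 8), (7))]
= [((0, 8), (7)), ((0, 8), (7)), ((0, 8), (7))]

Answer: 3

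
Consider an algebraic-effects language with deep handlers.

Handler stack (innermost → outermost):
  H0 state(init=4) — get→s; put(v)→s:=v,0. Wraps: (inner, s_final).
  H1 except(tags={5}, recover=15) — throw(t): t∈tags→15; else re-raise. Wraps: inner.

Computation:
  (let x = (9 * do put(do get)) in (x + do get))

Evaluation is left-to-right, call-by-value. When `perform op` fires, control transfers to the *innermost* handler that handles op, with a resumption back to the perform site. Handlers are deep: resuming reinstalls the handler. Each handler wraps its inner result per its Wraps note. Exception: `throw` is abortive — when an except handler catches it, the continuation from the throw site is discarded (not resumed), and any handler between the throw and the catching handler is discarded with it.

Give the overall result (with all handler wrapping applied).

Step-by-step:
get @ H0 ⇒ 4
put(4) @ H0 ⇒ s:=4
get @ H0 ⇒ 4
H0 returns (4, 4)
H1 returns (4, 4)
= (4, 4)

Answer: (4, 4)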